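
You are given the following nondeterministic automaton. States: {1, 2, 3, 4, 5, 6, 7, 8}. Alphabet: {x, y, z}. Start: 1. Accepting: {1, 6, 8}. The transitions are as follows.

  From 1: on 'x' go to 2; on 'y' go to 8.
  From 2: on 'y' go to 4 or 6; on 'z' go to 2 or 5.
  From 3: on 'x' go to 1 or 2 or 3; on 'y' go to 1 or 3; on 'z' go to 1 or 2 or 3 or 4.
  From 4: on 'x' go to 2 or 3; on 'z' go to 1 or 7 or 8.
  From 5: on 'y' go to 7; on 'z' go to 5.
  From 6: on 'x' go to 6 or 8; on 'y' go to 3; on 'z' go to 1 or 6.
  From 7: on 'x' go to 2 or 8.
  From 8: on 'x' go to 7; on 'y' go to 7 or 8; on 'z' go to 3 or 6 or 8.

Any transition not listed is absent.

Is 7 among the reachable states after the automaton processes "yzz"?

No

Start in {1}.
Read 'y': {1} → {8}.
Read 'z': {8} → {3, 6, 8}.
Read 'z': {3, 6, 8} → {1, 2, 3, 4, 6, 8}.
State 7 is not in {1, 2, 3, 4, 6, 8}.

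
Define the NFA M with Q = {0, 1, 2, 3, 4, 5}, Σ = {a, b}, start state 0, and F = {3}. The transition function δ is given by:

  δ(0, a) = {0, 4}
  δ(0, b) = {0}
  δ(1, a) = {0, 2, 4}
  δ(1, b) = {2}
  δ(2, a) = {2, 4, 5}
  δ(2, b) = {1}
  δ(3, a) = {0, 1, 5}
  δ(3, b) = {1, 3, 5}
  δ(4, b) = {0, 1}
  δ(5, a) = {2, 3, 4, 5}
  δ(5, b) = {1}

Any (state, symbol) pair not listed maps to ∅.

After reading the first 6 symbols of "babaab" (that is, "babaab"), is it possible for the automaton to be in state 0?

Start in {0}.
Read 'b': 0→{0}; now {0}.
Read 'a': 0→{0, 4}; now {0, 4}.
Read 'b': 0→{0}, 4→{0, 1}; now {0, 1}.
Read 'a': 0→{0, 4}, 1→{0, 2, 4}; now {0, 2, 4}.
Read 'a': 0→{0, 4}, 2→{2, 4, 5}, 4→∅; now {0, 2, 4, 5}.
Read 'b': 0→{0}, 2→{1}, 4→{0, 1}, 5→{1}; now {0, 1}.
State 0 is in {0, 1}.

Yes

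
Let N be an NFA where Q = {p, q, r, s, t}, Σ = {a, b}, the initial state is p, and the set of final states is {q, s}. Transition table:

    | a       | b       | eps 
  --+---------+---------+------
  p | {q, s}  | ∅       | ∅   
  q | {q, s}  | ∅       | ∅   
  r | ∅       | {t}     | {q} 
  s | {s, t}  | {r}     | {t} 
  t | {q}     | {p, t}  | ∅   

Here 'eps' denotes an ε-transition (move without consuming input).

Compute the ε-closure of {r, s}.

{q, r, s, t}

Begin with {r, s}.
ε-move r → q; add q.
ε-move s → t; add t.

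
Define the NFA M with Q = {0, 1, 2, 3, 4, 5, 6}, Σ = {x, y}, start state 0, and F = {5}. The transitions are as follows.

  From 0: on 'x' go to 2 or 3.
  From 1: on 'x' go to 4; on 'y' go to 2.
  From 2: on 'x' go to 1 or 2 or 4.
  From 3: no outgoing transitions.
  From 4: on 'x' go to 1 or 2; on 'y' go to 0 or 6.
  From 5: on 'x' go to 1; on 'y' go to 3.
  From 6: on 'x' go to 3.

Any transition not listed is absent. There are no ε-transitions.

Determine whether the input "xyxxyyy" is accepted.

Start in {0}.
Read 'x': 0→{2, 3}; now {2, 3}.
Read 'y': 2→∅, 3→∅; now ∅.
The set is empty and remains empty for the remaining 5 symbols.
The final set ∅ contains no accepting state.

No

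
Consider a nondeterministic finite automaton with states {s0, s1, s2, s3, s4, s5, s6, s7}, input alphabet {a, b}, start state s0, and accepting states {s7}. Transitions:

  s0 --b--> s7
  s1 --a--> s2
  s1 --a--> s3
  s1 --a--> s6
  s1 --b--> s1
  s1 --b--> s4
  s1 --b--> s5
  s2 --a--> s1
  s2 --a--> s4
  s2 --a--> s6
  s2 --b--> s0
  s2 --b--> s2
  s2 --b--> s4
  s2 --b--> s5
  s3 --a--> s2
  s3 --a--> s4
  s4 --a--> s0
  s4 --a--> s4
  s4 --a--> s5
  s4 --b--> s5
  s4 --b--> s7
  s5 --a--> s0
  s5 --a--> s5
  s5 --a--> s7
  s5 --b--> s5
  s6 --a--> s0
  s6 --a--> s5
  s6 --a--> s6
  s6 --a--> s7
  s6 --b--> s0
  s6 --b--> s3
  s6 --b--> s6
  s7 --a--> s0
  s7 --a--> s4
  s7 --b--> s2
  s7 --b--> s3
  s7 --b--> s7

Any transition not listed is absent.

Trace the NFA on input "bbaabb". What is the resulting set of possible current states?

Start in {s0}.
Read 'b': {s0} → {s7}.
Read 'b': {s7} → {s2, s3, s7}.
Read 'a': {s2, s3, s7} → {s0, s1, s2, s4, s6}.
Read 'a': {s0, s1, s2, s4, s6} → {s0, s1, s2, s3, s4, s5, s6, s7}.
Read 'b': {s0, s1, s2, s3, s4, s5, s6, s7} → {s0, s1, s2, s3, s4, s5, s6, s7}.
Read 'b': {s0, s1, s2, s3, s4, s5, s6, s7} → {s0, s1, s2, s3, s4, s5, s6, s7}.

{s0, s1, s2, s3, s4, s5, s6, s7}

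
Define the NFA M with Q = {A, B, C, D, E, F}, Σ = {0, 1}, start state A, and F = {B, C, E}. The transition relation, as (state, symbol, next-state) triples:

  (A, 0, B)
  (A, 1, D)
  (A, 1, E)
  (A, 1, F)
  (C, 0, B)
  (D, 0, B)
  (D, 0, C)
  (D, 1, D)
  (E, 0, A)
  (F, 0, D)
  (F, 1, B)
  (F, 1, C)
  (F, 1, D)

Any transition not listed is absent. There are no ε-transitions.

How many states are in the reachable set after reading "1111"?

1

Start in {A}.
Read '1': A→{D, E, F}; now {D, E, F}.
Read '1': D→{D}, E→∅, F→{B, C, D}; now {B, C, D}.
Read '1': B→∅, C→∅, D→{D}; now {D}.
Read '1': D→{D}; now {D}.
That set has 1 state.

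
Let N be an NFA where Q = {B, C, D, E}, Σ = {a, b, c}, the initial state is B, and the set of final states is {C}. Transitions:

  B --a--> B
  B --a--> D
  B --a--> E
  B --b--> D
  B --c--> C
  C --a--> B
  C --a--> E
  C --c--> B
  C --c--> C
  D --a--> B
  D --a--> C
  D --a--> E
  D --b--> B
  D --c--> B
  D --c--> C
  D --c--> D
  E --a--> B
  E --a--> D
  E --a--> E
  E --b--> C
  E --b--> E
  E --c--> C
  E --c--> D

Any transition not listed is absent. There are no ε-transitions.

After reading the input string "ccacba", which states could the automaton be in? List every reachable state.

Start in {B}.
Read 'c': B→{C}; now {C}.
Read 'c': C→{B, C}; now {B, C}.
Read 'a': B→{B, D, E}, C→{B, E}; now {B, D, E}.
Read 'c': B→{C}, D→{B, C, D}, E→{C, D}; now {B, C, D}.
Read 'b': B→{D}, C→∅, D→{B}; now {B, D}.
Read 'a': B→{B, D, E}, D→{B, C, E}; now {B, C, D, E}.

{B, C, D, E}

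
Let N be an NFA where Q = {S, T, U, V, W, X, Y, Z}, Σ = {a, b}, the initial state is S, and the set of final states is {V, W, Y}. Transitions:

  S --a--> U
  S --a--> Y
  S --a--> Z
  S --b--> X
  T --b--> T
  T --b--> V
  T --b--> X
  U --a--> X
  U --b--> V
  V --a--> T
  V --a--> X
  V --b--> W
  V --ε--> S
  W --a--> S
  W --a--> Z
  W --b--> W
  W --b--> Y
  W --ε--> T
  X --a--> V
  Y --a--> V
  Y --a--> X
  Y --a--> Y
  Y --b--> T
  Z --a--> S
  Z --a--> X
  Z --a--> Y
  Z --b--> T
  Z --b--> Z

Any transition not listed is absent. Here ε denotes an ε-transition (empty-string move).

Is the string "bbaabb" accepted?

No

Start in {S}.
Read 'b': S→{X}; now {X}.
Read 'b': X→∅; now ∅.
The set is empty and remains empty for the remaining 4 symbols.
The final set ∅ contains no accepting state.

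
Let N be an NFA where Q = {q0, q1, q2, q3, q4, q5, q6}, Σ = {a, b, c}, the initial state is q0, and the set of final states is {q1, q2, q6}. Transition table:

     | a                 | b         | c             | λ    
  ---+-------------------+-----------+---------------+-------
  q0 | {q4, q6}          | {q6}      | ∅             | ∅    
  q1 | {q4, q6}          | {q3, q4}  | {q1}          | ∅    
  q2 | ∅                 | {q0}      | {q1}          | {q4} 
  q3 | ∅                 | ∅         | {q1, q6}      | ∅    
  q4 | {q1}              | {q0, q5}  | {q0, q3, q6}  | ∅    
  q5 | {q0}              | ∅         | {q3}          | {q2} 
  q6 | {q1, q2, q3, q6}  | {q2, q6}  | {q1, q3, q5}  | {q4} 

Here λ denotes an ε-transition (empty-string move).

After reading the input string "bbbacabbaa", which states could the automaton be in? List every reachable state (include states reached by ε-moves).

{q1, q2, q3, q4, q6}

Start in {q0}.
Read 'b': {q0} → {q4, q6}.
Read 'b': {q4, q6} → {q0, q2, q4, q5, q6}.
Read 'b': {q0, q2, q4, q5, q6} → {q0, q2, q4, q5, q6}.
Read 'a': {q0, q2, q4, q5, q6} → {q0, q1, q2, q3, q4, q6}.
Read 'c': {q0, q1, q2, q3, q4, q6} → {q0, q1, q2, q3, q4, q5, q6}.
Read 'a': {q0, q1, q2, q3, q4, q5, q6} → {q0, q1, q2, q3, q4, q6}.
Read 'b': {q0, q1, q2, q3, q4, q6} → {q0, q2, q3, q4, q5, q6}.
Read 'b': {q0, q2, q3, q4, q5, q6} → {q0, q2, q4, q5, q6}.
Read 'a': {q0, q2, q4, q5, q6} → {q0, q1, q2, q3, q4, q6}.
Read 'a': {q0, q1, q2, q3, q4, q6} → {q1, q2, q3, q4, q6}.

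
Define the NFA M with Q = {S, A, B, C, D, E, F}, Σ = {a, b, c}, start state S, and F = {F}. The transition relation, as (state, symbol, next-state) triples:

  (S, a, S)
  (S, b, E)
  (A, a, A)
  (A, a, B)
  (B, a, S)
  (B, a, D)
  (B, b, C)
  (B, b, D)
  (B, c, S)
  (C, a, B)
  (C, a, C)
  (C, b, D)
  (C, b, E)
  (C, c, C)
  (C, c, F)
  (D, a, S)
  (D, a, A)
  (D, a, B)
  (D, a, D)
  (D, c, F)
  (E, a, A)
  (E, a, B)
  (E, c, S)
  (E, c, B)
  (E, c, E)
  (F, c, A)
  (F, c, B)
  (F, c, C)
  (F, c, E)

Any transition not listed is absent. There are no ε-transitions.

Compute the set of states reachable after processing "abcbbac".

{S, F}

Start in {S}.
Read 'a': {S} → {S}.
Read 'b': {S} → {E}.
Read 'c': {E} → {S, B, E}.
Read 'b': {S, B, E} → {C, D, E}.
Read 'b': {C, D, E} → {D, E}.
Read 'a': {D, E} → {S, A, B, D}.
Read 'c': {S, A, B, D} → {S, F}.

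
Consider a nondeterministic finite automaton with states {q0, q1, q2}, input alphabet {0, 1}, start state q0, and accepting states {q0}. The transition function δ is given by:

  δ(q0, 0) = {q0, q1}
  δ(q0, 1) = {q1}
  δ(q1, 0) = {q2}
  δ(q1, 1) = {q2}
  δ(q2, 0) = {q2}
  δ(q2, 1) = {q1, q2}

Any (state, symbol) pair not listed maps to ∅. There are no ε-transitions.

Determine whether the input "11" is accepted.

No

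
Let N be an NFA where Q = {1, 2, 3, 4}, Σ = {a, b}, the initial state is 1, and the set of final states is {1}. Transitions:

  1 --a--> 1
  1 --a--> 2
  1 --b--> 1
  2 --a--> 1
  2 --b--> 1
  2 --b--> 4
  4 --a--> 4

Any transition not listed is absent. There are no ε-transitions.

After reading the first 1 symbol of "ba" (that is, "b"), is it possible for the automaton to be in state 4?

Start in {1}.
Read 'b': {1} → {1}.
State 4 is not in {1}.

No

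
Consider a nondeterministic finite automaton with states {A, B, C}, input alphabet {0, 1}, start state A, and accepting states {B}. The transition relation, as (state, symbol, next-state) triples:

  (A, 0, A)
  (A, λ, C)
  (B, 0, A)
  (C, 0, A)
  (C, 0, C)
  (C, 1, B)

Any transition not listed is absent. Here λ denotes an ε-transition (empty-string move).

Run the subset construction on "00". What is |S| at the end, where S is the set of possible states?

2

Start: ε-closure({A}) = {A, C}.
Read '0': {A, C} → {A, C}.
Read '0': {A, C} → {A, C}.
That set has 2 states.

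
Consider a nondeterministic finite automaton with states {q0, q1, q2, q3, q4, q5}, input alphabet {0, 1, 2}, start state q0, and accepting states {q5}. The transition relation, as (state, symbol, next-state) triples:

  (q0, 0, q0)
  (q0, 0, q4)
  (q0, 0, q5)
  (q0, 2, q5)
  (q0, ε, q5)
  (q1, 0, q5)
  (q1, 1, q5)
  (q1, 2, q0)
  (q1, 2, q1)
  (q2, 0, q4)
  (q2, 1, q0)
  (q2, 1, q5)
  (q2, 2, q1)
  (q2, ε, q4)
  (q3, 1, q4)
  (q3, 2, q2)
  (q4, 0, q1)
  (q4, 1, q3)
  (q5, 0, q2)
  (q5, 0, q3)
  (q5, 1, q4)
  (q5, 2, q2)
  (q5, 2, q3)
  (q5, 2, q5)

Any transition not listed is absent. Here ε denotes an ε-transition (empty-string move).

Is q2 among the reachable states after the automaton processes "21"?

No

Start: ε-closure({q0}) = {q0, q5}.
Read '2': {q0, q5} → {q2, q3, q4, q5}.
Read '1': {q2, q3, q4, q5} → {q0, q3, q4, q5}.
State q2 is not in {q0, q3, q4, q5}.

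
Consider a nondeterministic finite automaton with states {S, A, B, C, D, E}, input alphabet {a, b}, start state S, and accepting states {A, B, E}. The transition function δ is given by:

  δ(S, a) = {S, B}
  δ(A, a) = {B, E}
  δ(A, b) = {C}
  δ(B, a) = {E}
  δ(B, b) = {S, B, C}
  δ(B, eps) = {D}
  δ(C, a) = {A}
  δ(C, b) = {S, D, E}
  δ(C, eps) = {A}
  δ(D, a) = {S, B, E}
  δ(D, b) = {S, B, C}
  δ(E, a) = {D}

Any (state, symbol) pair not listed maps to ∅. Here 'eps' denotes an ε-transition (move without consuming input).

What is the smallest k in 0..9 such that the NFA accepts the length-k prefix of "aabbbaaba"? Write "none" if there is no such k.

1

Start in {S}.
Read 'a': S→{S, B}; union {S, B}; ε-closure = {S, B, D}.
None of the earlier sets intersect F, but {S, B, D} does.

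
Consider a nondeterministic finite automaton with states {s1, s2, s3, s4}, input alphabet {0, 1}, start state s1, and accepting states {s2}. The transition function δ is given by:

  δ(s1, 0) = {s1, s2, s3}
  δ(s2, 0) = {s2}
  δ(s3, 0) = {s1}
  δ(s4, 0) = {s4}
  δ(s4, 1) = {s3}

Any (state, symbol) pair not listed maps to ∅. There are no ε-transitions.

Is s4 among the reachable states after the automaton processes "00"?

Start in {s1}.
Read '0': s1→{s1, s2, s3}; now {s1, s2, s3}.
Read '0': s1→{s1, s2, s3}, s2→{s2}, s3→{s1}; now {s1, s2, s3}.
State s4 is not in {s1, s2, s3}.

No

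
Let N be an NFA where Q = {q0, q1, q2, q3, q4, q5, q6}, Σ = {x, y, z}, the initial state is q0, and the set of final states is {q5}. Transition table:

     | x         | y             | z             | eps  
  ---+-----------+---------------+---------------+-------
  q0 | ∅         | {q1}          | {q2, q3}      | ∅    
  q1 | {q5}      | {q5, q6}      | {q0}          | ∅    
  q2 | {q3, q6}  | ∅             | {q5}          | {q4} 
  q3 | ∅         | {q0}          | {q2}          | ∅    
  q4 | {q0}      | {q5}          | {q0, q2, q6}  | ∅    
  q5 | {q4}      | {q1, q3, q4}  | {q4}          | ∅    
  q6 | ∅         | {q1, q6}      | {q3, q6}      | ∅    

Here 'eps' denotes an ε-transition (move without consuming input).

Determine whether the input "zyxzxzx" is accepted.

No

Start in {q0}.
Read 'z': {q0} → {q2, q3, q4}.
Read 'y': {q2, q3, q4} → {q0, q5}.
Read 'x': {q0, q5} → {q4}.
Read 'z': {q4} → {q0, q2, q4, q6}.
Read 'x': {q0, q2, q4, q6} → {q0, q3, q6}.
Read 'z': {q0, q3, q6} → {q2, q3, q4, q6}.
Read 'x': {q2, q3, q4, q6} → {q0, q3, q6}.
The final set {q0, q3, q6} contains no accepting state.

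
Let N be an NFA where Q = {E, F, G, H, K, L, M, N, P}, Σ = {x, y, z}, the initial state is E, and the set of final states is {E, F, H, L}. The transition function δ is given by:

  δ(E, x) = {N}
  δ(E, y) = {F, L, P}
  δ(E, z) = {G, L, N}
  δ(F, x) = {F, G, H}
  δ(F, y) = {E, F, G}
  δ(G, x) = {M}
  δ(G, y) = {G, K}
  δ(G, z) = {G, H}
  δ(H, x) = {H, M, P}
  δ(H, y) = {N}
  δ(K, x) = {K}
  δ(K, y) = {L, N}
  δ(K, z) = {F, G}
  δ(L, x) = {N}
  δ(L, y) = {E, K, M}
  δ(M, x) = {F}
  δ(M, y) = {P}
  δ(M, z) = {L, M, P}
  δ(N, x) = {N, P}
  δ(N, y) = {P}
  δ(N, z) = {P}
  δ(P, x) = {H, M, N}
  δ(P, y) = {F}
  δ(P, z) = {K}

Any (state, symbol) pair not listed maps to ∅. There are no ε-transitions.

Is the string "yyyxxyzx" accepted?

Start in {E}.
Read 'y': E→{F, L, P}; now {F, L, P}.
Read 'y': F→{E, F, G}, L→{E, K, M}, P→{F}; now {E, F, G, K, M}.
Read 'y': E→{F, L, P}, F→{E, F, G}, G→{G, K}, K→{L, N}, M→{P}; now {E, F, G, K, L, N, P}.
Read 'x': E→{N}, F→{F, G, H}, G→{M}, K→{K}, L→{N}, N→{N, P}, P→{H, M, N}; now {F, G, H, K, M, N, P}.
Read 'x': F→{F, G, H}, G→{M}, H→{H, M, P}, K→{K}, M→{F}, N→{N, P}, P→{H, M, N}; now {F, G, H, K, M, N, P}.
Read 'y': F→{E, F, G}, G→{G, K}, H→{N}, K→{L, N}, M→{P}, N→{P}, P→{F}; now {E, F, G, K, L, N, P}.
Read 'z': E→{G, L, N}, F→∅, G→{G, H}, K→{F, G}, L→∅, N→{P}, P→{K}; now {F, G, H, K, L, N, P}.
Read 'x': F→{F, G, H}, G→{M}, H→{H, M, P}, K→{K}, L→{N}, N→{N, P}, P→{H, M, N}; now {F, G, H, K, M, N, P}.
The final set {F, G, H, K, M, N, P} contains the accepting states F, H.

Yes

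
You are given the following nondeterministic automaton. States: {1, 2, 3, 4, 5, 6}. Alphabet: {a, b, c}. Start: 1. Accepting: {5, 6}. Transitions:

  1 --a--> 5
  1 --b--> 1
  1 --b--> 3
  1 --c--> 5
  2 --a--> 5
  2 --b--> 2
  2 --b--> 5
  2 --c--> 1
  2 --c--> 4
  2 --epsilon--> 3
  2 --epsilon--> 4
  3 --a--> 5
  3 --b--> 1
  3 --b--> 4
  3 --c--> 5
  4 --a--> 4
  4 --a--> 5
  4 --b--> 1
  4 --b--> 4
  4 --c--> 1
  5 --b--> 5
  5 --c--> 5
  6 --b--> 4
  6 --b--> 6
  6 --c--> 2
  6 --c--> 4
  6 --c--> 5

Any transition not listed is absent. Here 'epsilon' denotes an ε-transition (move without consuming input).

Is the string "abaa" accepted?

No

Start in {1}.
Read 'a': {1} → {5}.
Read 'b': {5} → {5}.
Read 'a': {5} → ∅.
The set is empty and remains empty for the remaining 1 symbol.
The final set ∅ contains no accepting state.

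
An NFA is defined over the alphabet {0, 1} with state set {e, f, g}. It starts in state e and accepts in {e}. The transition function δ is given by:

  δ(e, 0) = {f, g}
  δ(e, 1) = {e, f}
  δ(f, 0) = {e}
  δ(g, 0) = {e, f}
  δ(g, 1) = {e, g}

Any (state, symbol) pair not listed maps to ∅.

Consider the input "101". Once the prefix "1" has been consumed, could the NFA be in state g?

No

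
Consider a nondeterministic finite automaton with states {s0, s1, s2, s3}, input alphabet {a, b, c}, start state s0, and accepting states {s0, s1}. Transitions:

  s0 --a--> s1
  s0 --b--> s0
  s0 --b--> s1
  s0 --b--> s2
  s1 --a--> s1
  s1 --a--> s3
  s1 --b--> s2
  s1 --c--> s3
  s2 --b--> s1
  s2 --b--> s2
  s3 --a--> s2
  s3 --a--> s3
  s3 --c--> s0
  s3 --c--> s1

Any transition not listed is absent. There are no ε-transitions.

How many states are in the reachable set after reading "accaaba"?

2

Start in {s0}.
Read 'a': s0→{s1}; now {s1}.
Read 'c': s1→{s3}; now {s3}.
Read 'c': s3→{s0, s1}; now {s0, s1}.
Read 'a': s0→{s1}, s1→{s1, s3}; now {s1, s3}.
Read 'a': s1→{s1, s3}, s3→{s2, s3}; now {s1, s2, s3}.
Read 'b': s1→{s2}, s2→{s1, s2}, s3→∅; now {s1, s2}.
Read 'a': s1→{s1, s3}, s2→∅; now {s1, s3}.
That set has 2 states.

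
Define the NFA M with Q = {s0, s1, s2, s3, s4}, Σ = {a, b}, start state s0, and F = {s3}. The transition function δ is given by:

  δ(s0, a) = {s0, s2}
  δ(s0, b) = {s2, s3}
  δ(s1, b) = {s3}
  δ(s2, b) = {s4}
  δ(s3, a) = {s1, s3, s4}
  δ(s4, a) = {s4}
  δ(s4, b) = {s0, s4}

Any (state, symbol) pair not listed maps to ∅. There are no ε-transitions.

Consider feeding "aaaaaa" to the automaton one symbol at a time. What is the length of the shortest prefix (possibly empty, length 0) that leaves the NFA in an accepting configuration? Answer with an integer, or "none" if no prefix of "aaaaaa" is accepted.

Start in {s0}.
Read 'a': {s0} → {s0, s2}.
Read 'a': {s0, s2} → {s0, s2}.
Read 'a': {s0, s2} → {s0, s2}.
Read 'a': {s0, s2} → {s0, s2}.
Read 'a': {s0, s2} → {s0, s2}.
Read 'a': {s0, s2} → {s0, s2}.
No reachable set along the way intersects F.

none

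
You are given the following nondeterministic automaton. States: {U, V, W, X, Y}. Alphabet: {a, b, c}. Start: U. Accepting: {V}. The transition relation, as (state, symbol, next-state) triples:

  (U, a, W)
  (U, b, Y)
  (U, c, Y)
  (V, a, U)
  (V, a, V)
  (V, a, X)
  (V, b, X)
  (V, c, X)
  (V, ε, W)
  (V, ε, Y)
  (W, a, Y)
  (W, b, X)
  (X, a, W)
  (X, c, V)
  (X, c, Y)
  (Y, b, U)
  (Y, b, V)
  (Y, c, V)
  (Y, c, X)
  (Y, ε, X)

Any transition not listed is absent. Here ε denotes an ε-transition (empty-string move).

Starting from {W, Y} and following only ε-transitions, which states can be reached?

{W, X, Y}

Begin with {W, Y}.
ε-move Y → X; add X.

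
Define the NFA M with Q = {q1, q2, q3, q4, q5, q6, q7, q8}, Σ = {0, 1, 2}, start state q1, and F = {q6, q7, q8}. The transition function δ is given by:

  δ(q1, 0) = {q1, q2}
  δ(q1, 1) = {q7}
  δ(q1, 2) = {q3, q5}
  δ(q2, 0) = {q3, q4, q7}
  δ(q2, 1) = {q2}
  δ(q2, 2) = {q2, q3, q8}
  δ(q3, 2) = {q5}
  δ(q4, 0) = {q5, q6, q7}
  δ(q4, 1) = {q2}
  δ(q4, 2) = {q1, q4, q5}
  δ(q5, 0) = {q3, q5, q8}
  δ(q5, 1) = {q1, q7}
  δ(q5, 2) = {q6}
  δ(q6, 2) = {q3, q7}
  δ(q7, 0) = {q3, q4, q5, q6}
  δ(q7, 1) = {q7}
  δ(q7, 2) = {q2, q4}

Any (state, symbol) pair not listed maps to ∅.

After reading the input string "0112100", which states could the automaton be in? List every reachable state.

Start in {q1}.
Read '0': {q1} → {q1, q2}.
Read '1': {q1, q2} → {q2, q7}.
Read '1': {q2, q7} → {q2, q7}.
Read '2': {q2, q7} → {q2, q3, q4, q8}.
Read '1': {q2, q3, q4, q8} → {q2}.
Read '0': {q2} → {q3, q4, q7}.
Read '0': {q3, q4, q7} → {q3, q4, q5, q6, q7}.

{q3, q4, q5, q6, q7}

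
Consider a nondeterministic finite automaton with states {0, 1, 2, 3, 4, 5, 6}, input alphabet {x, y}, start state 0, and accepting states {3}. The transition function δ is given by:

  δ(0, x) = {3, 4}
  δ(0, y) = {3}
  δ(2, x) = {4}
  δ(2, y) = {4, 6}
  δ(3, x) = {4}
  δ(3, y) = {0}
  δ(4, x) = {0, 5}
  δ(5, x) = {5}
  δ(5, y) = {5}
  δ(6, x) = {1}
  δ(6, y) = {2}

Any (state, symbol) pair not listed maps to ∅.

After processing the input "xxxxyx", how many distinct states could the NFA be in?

Start in {0}.
Read 'x': 0→{3, 4}; now {3, 4}.
Read 'x': 3→{4}, 4→{0, 5}; now {0, 4, 5}.
Read 'x': 0→{3, 4}, 4→{0, 5}, 5→{5}; now {0, 3, 4, 5}.
Read 'x': 0→{3, 4}, 3→{4}, 4→{0, 5}, 5→{5}; now {0, 3, 4, 5}.
Read 'y': 0→{3}, 3→{0}, 4→∅, 5→{5}; now {0, 3, 5}.
Read 'x': 0→{3, 4}, 3→{4}, 5→{5}; now {3, 4, 5}.
That set has 3 states.

3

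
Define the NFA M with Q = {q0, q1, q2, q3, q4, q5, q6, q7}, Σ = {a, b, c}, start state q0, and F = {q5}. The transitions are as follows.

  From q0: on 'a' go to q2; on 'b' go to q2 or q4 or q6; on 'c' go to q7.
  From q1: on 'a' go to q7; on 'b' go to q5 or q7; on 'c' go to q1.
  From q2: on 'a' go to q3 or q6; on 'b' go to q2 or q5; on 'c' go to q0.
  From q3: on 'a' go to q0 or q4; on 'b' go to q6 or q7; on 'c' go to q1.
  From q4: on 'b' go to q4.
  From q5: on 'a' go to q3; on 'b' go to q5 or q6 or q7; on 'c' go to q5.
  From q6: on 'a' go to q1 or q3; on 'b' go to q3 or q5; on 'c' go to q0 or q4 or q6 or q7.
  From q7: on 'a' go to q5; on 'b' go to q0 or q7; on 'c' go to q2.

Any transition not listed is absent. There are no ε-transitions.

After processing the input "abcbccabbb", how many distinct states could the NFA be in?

7

Start in {q0}.
Read 'a': q0→{q2}; now {q2}.
Read 'b': q2→{q2, q5}; now {q2, q5}.
Read 'c': q2→{q0}, q5→{q5}; now {q0, q5}.
Read 'b': q0→{q2, q4, q6}, q5→{q5, q6, q7}; now {q2, q4, q5, q6, q7}.
Read 'c': q2→{q0}, q4→∅, q5→{q5}, q6→{q0, q4, q6, q7}, q7→{q2}; now {q0, q2, q4, q5, q6, q7}.
Read 'c': q0→{q7}, q2→{q0}, q4→∅, q5→{q5}, q6→{q0, q4, q6, q7}, q7→{q2}; now {q0, q2, q4, q5, q6, q7}.
Read 'a': q0→{q2}, q2→{q3, q6}, q4→∅, q5→{q3}, q6→{q1, q3}, q7→{q5}; now {q1, q2, q3, q5, q6}.
Read 'b': q1→{q5, q7}, q2→{q2, q5}, q3→{q6, q7}, q5→{q5, q6, q7}, q6→{q3, q5}; now {q2, q3, q5, q6, q7}.
Read 'b': q2→{q2, q5}, q3→{q6, q7}, q5→{q5, q6, q7}, q6→{q3, q5}, q7→{q0, q7}; now {q0, q2, q3, q5, q6, q7}.
Read 'b': q0→{q2, q4, q6}, q2→{q2, q5}, q3→{q6, q7}, q5→{q5, q6, q7}, q6→{q3, q5}, q7→{q0, q7}; now {q0, q2, q3, q4, q5, q6, q7}.
That set has 7 states.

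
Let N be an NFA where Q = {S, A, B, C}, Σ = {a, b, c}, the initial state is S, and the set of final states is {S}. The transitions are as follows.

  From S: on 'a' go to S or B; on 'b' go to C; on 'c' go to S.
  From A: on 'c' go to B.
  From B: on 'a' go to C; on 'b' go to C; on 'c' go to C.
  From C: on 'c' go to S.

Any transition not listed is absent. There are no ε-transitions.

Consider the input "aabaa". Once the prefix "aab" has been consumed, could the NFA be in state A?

Start in {S}.
Read 'a': S→{S, B}; now {S, B}.
Read 'a': S→{S, B}, B→{C}; now {S, B, C}.
Read 'b': S→{C}, B→{C}, C→∅; now {C}.
State A is not in {C}.

No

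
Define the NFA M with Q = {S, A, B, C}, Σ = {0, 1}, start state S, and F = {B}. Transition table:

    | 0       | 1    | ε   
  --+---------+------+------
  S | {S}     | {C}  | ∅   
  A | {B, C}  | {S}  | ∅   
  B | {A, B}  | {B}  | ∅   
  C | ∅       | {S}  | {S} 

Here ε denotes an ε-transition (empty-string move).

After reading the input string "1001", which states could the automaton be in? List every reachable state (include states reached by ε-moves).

{S, C}

Start in {S}.
Read '1': {S} → {S, C}.
Read '0': {S, C} → {S}.
Read '0': {S} → {S}.
Read '1': {S} → {S, C}.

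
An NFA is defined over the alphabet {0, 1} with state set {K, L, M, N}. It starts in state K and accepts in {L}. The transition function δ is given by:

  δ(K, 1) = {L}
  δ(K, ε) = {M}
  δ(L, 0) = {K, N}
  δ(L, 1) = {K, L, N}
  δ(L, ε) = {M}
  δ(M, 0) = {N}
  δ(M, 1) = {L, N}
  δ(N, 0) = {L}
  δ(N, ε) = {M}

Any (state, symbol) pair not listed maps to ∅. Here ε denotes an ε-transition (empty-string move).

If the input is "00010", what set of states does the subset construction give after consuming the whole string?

{K, L, M, N}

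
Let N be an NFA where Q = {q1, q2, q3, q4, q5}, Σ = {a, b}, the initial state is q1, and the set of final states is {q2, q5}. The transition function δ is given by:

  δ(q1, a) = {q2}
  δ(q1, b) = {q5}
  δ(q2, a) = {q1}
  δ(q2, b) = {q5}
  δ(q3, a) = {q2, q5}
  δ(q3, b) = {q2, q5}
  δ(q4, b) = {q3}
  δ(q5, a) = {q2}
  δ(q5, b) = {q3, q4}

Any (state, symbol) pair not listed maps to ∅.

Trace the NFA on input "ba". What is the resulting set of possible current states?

Start in {q1}.
Read 'b': q1→{q5}; now {q5}.
Read 'a': q5→{q2}; now {q2}.

{q2}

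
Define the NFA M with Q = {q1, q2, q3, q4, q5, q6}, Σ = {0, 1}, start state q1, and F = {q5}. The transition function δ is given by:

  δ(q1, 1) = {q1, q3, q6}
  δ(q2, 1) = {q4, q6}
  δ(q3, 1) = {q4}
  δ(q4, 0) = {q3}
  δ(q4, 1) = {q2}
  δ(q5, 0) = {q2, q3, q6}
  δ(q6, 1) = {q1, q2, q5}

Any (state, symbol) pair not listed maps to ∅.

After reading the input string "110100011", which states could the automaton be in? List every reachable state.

Start in {q1}.
Read '1': q1→{q1, q3, q6}; now {q1, q3, q6}.
Read '1': q1→{q1, q3, q6}, q3→{q4}, q6→{q1, q2, q5}; now {q1, q2, q3, q4, q5, q6}.
Read '0': q1→∅, q2→∅, q3→∅, q4→{q3}, q5→{q2, q3, q6}, q6→∅; now {q2, q3, q6}.
Read '1': q2→{q4, q6}, q3→{q4}, q6→{q1, q2, q5}; now {q1, q2, q4, q5, q6}.
Read '0': q1→∅, q2→∅, q4→{q3}, q5→{q2, q3, q6}, q6→∅; now {q2, q3, q6}.
Read '0': q2→∅, q3→∅, q6→∅; now ∅.
The set is empty and remains empty for the remaining 3 symbols.

∅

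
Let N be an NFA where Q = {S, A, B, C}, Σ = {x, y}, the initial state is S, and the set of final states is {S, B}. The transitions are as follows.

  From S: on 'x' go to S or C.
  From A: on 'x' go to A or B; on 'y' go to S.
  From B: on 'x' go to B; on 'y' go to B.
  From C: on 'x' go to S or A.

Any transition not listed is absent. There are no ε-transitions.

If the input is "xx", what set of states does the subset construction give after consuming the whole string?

{S, A, C}

Start in {S}.
Read 'x': S→{S, C}; now {S, C}.
Read 'x': S→{S, C}, C→{S, A}; now {S, A, C}.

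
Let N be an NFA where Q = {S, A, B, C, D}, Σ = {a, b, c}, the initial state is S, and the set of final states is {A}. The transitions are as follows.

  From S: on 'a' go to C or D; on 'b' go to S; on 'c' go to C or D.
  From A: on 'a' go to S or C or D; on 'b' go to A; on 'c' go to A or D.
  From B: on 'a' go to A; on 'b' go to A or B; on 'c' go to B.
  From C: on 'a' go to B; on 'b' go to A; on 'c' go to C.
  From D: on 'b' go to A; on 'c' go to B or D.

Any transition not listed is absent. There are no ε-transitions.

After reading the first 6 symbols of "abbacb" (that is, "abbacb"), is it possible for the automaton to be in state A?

Yes

Start in {S}.
Read 'a': S→{C, D}; now {C, D}.
Read 'b': C→{A}, D→{A}; now {A}.
Read 'b': A→{A}; now {A}.
Read 'a': A→{S, C, D}; now {S, C, D}.
Read 'c': S→{C, D}, C→{C}, D→{B, D}; now {B, C, D}.
Read 'b': B→{A, B}, C→{A}, D→{A}; now {A, B}.
State A is in {A, B}.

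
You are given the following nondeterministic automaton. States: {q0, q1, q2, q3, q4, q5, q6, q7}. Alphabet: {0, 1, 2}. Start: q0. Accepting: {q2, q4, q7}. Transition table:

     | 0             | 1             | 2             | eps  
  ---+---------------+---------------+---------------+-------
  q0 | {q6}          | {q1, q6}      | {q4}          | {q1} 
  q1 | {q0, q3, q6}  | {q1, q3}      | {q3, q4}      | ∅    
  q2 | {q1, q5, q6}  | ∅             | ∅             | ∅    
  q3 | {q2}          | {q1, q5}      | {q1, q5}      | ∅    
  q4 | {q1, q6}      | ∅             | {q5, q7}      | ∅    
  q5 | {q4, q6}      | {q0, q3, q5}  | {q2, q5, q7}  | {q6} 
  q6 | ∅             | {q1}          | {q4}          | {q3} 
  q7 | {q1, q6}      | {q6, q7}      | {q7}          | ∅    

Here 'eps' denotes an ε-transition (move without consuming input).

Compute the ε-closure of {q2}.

{q2}

Begin with {q2}.
No ε-moves leave this set, so the closure equals the set itself.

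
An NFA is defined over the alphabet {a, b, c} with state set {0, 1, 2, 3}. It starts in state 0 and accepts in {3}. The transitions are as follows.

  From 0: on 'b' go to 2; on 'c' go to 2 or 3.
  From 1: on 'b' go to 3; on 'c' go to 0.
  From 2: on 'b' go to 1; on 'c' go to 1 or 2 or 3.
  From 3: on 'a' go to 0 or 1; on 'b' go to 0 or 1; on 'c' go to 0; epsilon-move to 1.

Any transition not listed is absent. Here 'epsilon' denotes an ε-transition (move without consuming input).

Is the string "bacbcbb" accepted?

No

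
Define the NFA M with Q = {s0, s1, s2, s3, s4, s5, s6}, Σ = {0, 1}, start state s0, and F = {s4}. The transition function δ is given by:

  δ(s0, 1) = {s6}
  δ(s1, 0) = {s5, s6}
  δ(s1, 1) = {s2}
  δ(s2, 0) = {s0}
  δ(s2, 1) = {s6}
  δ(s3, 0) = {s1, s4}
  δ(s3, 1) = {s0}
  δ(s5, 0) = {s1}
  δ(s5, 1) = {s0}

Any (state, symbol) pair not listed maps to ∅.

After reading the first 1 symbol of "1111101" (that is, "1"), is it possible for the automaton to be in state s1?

No

Start in {s0}.
Read '1': {s0} → {s6}.
State s1 is not in {s6}.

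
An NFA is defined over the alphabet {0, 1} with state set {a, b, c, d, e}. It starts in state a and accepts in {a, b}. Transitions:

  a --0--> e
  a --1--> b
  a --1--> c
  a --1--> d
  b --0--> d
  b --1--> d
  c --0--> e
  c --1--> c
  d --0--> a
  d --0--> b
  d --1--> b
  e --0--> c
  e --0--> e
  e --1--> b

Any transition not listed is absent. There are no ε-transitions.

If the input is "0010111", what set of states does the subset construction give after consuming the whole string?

{b}

Start in {a}.
Read '0': a→{e}; now {e}.
Read '0': e→{c, e}; now {c, e}.
Read '1': c→{c}, e→{b}; now {b, c}.
Read '0': b→{d}, c→{e}; now {d, e}.
Read '1': d→{b}, e→{b}; now {b}.
Read '1': b→{d}; now {d}.
Read '1': d→{b}; now {b}.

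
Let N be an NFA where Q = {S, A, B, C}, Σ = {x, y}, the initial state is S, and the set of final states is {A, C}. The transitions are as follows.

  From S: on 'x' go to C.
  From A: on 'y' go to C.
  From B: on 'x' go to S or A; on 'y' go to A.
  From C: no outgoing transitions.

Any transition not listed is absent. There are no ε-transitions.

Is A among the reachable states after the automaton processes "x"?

No

Start in {S}.
Read 'x': {S} → {C}.
State A is not in {C}.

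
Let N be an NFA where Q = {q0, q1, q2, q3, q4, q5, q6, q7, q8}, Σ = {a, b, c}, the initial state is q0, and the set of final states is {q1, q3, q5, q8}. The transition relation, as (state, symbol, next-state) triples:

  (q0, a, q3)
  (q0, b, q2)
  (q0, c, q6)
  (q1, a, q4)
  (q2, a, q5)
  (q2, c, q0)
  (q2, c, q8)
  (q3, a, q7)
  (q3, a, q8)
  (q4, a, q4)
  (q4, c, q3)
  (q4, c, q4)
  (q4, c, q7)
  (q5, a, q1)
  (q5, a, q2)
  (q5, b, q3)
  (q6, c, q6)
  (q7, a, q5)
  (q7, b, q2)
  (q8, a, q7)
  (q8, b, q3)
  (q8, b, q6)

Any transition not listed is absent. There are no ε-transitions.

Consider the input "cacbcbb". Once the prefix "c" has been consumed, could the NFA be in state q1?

No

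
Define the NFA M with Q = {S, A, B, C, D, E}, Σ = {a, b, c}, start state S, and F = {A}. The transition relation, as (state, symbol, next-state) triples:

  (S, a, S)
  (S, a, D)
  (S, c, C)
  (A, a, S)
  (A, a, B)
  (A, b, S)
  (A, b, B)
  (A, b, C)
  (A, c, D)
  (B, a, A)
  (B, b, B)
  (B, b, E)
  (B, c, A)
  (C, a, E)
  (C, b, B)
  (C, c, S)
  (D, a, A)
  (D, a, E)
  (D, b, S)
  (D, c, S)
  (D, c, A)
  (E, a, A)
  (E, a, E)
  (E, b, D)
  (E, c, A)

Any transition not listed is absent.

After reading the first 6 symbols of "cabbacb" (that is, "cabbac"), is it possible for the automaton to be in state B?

No

Start in {S}.
Read 'c': {S} → {C}.
Read 'a': {C} → {E}.
Read 'b': {E} → {D}.
Read 'b': {D} → {S}.
Read 'a': {S} → {S, D}.
Read 'c': {S, D} → {S, A, C}.
State B is not in {S, A, C}.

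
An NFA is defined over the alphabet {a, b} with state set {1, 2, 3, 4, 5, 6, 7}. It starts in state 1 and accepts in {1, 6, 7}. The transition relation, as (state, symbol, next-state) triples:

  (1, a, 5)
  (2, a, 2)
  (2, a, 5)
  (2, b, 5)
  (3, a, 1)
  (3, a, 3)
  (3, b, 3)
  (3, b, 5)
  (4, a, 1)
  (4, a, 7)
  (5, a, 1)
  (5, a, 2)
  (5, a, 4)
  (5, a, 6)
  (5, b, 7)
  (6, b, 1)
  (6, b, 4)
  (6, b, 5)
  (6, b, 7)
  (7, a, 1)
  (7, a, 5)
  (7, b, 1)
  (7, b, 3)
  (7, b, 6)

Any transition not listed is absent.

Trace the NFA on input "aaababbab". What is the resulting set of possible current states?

{1, 3, 4, 5, 7}

Start in {1}.
Read 'a': 1→{5}; now {5}.
Read 'a': 5→{1, 2, 4, 6}; now {1, 2, 4, 6}.
Read 'a': 1→{5}, 2→{2, 5}, 4→{1, 7}, 6→∅; now {1, 2, 5, 7}.
Read 'b': 1→∅, 2→{5}, 5→{7}, 7→{1, 3, 6}; now {1, 3, 5, 6, 7}.
Read 'a': 1→{5}, 3→{1, 3}, 5→{1, 2, 4, 6}, 6→∅, 7→{1, 5}; now {1, 2, 3, 4, 5, 6}.
Read 'b': 1→∅, 2→{5}, 3→{3, 5}, 4→∅, 5→{7}, 6→{1, 4, 5, 7}; now {1, 3, 4, 5, 7}.
Read 'b': 1→∅, 3→{3, 5}, 4→∅, 5→{7}, 7→{1, 3, 6}; now {1, 3, 5, 6, 7}.
Read 'a': 1→{5}, 3→{1, 3}, 5→{1, 2, 4, 6}, 6→∅, 7→{1, 5}; now {1, 2, 3, 4, 5, 6}.
Read 'b': 1→∅, 2→{5}, 3→{3, 5}, 4→∅, 5→{7}, 6→{1, 4, 5, 7}; now {1, 3, 4, 5, 7}.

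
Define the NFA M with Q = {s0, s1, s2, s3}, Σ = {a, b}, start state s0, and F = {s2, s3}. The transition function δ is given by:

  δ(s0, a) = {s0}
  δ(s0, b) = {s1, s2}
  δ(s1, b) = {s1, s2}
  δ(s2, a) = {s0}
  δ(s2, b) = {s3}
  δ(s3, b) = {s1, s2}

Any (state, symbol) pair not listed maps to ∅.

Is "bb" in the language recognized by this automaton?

Yes

Start in {s0}.
Read 'b': {s0} → {s1, s2}.
Read 'b': {s1, s2} → {s1, s2, s3}.
The final set {s1, s2, s3} contains the accepting states s2, s3.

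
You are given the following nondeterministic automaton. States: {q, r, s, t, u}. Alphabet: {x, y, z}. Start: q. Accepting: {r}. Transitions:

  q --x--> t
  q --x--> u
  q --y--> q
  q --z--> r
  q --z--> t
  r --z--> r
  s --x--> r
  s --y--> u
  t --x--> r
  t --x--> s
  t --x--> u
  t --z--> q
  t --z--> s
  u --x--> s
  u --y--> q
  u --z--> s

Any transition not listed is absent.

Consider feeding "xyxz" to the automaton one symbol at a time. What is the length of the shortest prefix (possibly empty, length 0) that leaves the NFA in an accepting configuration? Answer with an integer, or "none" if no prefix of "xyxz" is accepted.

none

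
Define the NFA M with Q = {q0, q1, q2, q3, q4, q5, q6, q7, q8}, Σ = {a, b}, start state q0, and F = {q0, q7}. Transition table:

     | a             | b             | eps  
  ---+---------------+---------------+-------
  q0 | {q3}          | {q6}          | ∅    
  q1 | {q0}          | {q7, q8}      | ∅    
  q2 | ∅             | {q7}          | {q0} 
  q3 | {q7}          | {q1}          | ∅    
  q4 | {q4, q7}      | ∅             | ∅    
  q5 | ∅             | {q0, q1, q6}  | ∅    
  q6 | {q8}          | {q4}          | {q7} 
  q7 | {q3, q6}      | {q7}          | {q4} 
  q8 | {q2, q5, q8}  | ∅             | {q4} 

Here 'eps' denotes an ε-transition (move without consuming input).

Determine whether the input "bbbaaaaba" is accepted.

Start in {q0}.
Read 'b': q0→{q6}; union {q6}; ε-closure = {q4, q6, q7}.
Read 'b': q4→∅, q6→{q4}, q7→{q7}; now {q4, q7}.
Read 'b': q4→∅, q7→{q7}; union {q7}; ε-closure = {q4, q7}.
Read 'a': q4→{q4, q7}, q7→{q3, q6}; now {q3, q4, q6, q7}.
Read 'a': q3→{q7}, q4→{q4, q7}, q6→{q8}, q7→{q3, q6}; now {q3, q4, q6, q7, q8}.
Read 'a': q3→{q7}, q4→{q4, q7}, q6→{q8}, q7→{q3, q6}, q8→{q2, q5, q8}; union {q2, q3, q4, q5, q6, q7, q8}; ε-closure = {q0, q2, q3, q4, q5, q6, q7, q8}.
Read 'a': q0→{q3}, q2→∅, q3→{q7}, q4→{q4, q7}, q5→∅, q6→{q8}, q7→{q3, q6}, q8→{q2, q5, q8}; union {q2, q3, q4, q5, q6, q7, q8}; ε-closure = {q0, q2, q3, q4, q5, q6, q7, q8}.
Read 'b': q0→{q6}, q2→{q7}, q3→{q1}, q4→∅, q5→{q0, q1, q6}, q6→{q4}, q7→{q7}, q8→∅; now {q0, q1, q4, q6, q7}.
Read 'a': q0→{q3}, q1→{q0}, q4→{q4, q7}, q6→{q8}, q7→{q3, q6}; now {q0, q3, q4, q6, q7, q8}.
The final set {q0, q3, q4, q6, q7, q8} contains the accepting states q0, q7.

Yes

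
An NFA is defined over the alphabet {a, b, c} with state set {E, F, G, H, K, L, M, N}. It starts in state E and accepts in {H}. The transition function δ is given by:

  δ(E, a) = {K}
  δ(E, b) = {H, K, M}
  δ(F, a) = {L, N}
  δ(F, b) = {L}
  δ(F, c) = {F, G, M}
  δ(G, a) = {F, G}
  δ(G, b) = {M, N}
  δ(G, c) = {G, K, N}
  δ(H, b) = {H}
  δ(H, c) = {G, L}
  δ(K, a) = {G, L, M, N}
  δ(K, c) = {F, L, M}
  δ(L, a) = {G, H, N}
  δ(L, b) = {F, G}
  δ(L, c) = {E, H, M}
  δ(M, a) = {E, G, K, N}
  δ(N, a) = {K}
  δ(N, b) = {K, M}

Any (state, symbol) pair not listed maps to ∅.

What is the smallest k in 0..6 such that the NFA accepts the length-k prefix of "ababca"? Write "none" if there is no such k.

none

Start in {E}.
Read 'a': E→{K}; now {K}.
Read 'b': K→∅; now ∅.
The set is empty and remains empty for the remaining 4 symbols.
No reachable set along the way intersects F.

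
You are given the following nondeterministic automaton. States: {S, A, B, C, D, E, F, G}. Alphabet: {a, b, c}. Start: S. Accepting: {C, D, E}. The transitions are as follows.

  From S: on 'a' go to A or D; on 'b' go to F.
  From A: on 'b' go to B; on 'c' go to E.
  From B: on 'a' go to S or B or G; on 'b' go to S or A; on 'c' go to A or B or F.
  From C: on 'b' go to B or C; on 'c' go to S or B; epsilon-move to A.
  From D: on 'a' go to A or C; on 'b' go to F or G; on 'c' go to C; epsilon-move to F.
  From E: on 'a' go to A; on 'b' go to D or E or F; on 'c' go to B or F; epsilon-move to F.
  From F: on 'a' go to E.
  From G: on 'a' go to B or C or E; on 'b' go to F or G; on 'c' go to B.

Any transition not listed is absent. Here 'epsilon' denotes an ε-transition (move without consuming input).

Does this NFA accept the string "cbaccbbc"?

Start in {S}.
Read 'c': {S} → ∅.
The set is empty and remains empty for the remaining 7 symbols.
The final set ∅ contains no accepting state.

No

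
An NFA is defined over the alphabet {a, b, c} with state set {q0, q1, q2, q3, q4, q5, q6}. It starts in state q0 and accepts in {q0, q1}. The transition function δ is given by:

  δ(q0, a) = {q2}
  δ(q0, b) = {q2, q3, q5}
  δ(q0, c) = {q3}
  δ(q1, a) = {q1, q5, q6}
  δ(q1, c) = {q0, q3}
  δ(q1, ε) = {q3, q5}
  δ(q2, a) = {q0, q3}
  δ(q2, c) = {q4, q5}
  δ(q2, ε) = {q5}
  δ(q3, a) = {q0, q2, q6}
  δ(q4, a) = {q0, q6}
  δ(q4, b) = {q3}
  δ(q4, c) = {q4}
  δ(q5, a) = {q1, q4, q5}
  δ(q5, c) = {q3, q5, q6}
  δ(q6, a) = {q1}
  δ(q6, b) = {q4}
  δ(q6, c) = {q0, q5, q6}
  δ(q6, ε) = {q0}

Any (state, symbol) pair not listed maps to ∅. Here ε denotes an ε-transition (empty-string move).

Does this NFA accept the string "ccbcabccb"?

No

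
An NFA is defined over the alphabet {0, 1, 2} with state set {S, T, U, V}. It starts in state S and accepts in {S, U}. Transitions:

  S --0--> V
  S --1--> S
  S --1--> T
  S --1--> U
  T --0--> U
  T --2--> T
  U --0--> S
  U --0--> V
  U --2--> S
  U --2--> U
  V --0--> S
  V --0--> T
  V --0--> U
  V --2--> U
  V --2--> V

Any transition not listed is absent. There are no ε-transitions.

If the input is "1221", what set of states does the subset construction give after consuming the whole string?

Start in {S}.
Read '1': S→{S, T, U}; now {S, T, U}.
Read '2': S→∅, T→{T}, U→{S, U}; now {S, T, U}.
Read '2': S→∅, T→{T}, U→{S, U}; now {S, T, U}.
Read '1': S→{S, T, U}, T→∅, U→∅; now {S, T, U}.

{S, T, U}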